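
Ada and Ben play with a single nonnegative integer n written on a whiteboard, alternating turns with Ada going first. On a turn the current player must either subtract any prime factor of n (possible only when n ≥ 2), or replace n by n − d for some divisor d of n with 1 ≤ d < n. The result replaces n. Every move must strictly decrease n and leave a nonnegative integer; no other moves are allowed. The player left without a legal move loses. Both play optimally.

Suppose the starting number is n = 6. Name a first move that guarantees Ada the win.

Compute win/loss labels from the base case upward. A position with no move is L. Any other position is W if it can reach an L in one move, else L.
n=0: no move → L
n=1: no move → L
n=2: →0(L), so W
n=3: →0(L), so W
n=4: →2(W), 3(W) — all W, so L
n=5: →0(L), so W
n=6: →4(L), so W
From 6, the L positions reachable in one move are: 4.

Move to 4.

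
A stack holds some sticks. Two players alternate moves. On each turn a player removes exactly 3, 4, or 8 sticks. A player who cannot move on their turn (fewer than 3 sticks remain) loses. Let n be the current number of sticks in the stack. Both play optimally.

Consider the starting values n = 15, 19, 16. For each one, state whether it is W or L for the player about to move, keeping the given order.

15: W, 19: L, 16: W

Build the W/L table. Terminal = L. A non-terminal position is W if it has a move to some L; otherwise it is L.
n=0: no move → L
n=1: no move → L
n=2: no move → L
n=3: reaches L-position 0 → W
n=4: reaches L-position 1 → W
n=5: reaches L-position 2 → W
n=6: reaches L-position 2 → W
n=7: only reaches 4(W), 3(W), all W → L
n=8: reaches L-position 0 → W
n=9: reaches L-position 1 → W
n=10: reaches L-position 7 → W
n=11: reaches L-position 7 → W
n=12: only reaches 9(W), 8(W), 4(W), all W → L
n=13: only reaches 10(W), 9(W), 5(W), all W → L
n=14: only reaches 11(W), 10(W), 6(W), all W → L
n=15: reaches L-position 12 → W
n=16: reaches L-position 13 → W
n=17: reaches L-position 14 → W
n=18: reaches L-position 14 → W
n=19: only reaches 16(W), 15(W), 11(W), all W → L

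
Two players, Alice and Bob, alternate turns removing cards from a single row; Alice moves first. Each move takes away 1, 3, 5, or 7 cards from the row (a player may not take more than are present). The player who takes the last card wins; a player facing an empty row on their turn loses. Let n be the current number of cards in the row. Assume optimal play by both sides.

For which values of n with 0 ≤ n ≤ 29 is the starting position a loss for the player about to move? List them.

0, 2, 4, 6, 8, 10, 12, 14, 16, 18, 20, 22, 24, 26, 28

Classify positions by backward induction: terminal positions (no move available) are L. From any other position, the mover wins iff some move reaches an L.
n=0: no move → L
n=1: →0(L), so W
n=2: →1(W) only, which is W, so L
n=3: →2(L), so W
n=4: →3(W), 1(W) — all W, so L
n=5: →4(L), so W
n=6: →5(W), 3(W), 1(W) — all W, so L
n=7: →6(L), so W
n=8: →7(W), 5(W), 3(W), 1(W) — all W, so L
n=9: →8(L), so W
n=10: →9(W), 7(W), 5(W), 3(W) — all W, so L
n=11: →10(L), so W
n=12: →11(W), 9(W), 7(W), 5(W) — all W, so L
n=13: →12(L), so W
n=14: →13(W), 11(W), 9(W), 7(W) — all W, so L
n=15: →14(L), so W
n=16: →15(W), 13(W), 11(W), 9(W) — all W, so L
n=17: →16(L), so W
n=18: →17(W), 15(W), 13(W), 11(W) — all W, so L
n=19: →18(L), so W
n=20: →19(W), 17(W), 15(W), 13(W) — all W, so L
n=21: →20(L), so W
n=22: →21(W), 19(W), 17(W), 15(W) — all W, so L
n=23: →22(L), so W
n=24: →23(W), 21(W), 19(W), 17(W) — all W, so L
n=25: →24(L), so W
n=26: →25(W), 23(W), 21(W), 19(W) — all W, so L
n=27: →26(L), so W
n=28: →27(W), 25(W), 23(W), 21(W) — all W, so L
n=29: →28(L), so W
Reading off the rows marked L gives the requested list; there are 15 such values of n.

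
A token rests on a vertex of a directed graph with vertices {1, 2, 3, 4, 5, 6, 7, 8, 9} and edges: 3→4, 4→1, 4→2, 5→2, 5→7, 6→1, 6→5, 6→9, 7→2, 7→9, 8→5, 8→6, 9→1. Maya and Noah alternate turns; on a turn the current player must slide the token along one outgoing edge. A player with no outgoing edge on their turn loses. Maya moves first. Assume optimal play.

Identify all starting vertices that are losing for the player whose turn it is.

1, 2, 3, 8

Classify positions by backward induction: terminal positions (no move available) are L. From any other position, the mover wins iff some move reaches an L.
Every edge goes from a vertex to one that appears earlier in the order 1, 2, 9, 7, 4, 5, 6, 8, 3, so processing vertices in that order labels each vertex after all of its successors.
1: no outgoing edge → L
2: no outgoing edge → L
9: →1(L), so W
7: →2(L), so W
4: →2(L), so W
5: →2(L), so W
6: →1(L), so W
8: →6(W), 5(W) — all W, so L
3: →4(W) only, which is W, so L
Reading off the rows marked L gives the requested list; there are 4 such vertices.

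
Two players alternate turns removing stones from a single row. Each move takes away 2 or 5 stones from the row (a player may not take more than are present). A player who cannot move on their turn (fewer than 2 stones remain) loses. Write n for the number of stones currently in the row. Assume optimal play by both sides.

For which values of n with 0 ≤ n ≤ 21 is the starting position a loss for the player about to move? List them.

Compute win/loss labels from the base case upward. A position with no move is L. Any other position is W if it can reach an L in one move, else L.
n=0: no move → L
n=1: no move → L
n=2: →0(L), so W
n=3: →1(L), so W
n=4: →2(W) only, which is W, so L
n=5: →0(L), so W
n=6: →4(L), so W
n=7: →5(W), 2(W) — all W, so L
n=8: →6(W), 3(W) — all W, so L
n=9: →7(L), so W
n=10: →8(L), so W
n=11: →9(W), 6(W) — all W, so L
n=12: →7(L), so W
n=13: →11(L), so W
n=14: →12(W), 9(W) — all W, so L
n=15: →13(W), 10(W) — all W, so L
n=16: →14(L), so W
n=17: →15(L), so W
n=18: →16(W), 13(W) — all W, so L
n=19: →14(L), so W
n=20: →18(L), so W
n=21: →19(W), 16(W) — all W, so L
The losing starting values of n are exactly the entries labelled L in this table (10 of them).

0, 1, 4, 7, 8, 11, 14, 15, 18, 21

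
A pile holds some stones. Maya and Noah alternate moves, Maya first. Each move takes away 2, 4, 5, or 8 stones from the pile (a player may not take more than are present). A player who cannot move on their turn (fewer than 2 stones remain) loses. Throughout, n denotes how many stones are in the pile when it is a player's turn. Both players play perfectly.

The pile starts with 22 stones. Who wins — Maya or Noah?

Noah wins.

Compute win/loss labels from the base case upward. A position with no move is L. Any other position is W if it can reach an L in one move, else L.
n=0: no move → L
n=1: no move → L
n=2: W (go to 0, an L position)
n=3: W (go to 1, an L position)
n=4: W (go to 0, an L position)
n=5: W (go to 1, an L position)
n=6: W (go to 1, an L position)
n=7: L (options 5(W), 3(W), 2(W) are all W)
n=8: W (go to 0, an L position)
n=9: W (go to 7, an L position)
n=10: L (options 8(W), 6(W), 5(W), 2(W) are all W)
n=11: W (go to 7, an L position)
n=12: W (go to 10, an L position)
n=13: L (options 11(W), 9(W), 8(W), 5(W) are all W)
n=14: W (go to 10, an L position)
n=15: W (go to 13, an L position)
n=16: L (options 14(W), 12(W), 11(W), 8(W) are all W)
n=17: W (go to 13, an L position)
n=18: W (go to 16, an L position)
n=19: L (options 17(W), 15(W), 14(W), 11(W) are all W)
n=20: W (go to 16, an L position)
n=21: W (go to 19, an L position)
n=22: L (options 20(W), 18(W), 17(W), 14(W) are all W)
The starting position 22 is L: whatever Maya does, the opponent receives a W position.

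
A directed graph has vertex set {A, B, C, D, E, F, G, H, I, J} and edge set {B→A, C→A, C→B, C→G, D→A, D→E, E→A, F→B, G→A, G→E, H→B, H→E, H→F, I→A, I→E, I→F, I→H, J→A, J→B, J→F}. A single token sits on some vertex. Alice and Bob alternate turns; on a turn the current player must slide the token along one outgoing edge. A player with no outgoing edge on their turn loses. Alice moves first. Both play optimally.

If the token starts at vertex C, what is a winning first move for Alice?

Work bottom-up. With no move the player to move loses. Otherwise the position is W if at least one move leads to an L position for the opponent, and L if every move leads to a W.
Every edge goes from a vertex to one that appears earlier in the order A, E, G, B, C, D, F, H, J, I, so processing vertices in that order labels each vertex after all of its successors.
A: no outgoing edge → L
E: W (go to A, an L position)
G: W (go to A, an L position)
B: W (go to A, an L position)
C: W (go to A, an L position)
D: W (go to A, an L position)
F: L (sole option B(W) is W)
H: W (go to F, an L position)
J: W (go to F, an L position)
I: W (go to F, an L position)
From C, the L positions reachable in one move are: A.

Move to A.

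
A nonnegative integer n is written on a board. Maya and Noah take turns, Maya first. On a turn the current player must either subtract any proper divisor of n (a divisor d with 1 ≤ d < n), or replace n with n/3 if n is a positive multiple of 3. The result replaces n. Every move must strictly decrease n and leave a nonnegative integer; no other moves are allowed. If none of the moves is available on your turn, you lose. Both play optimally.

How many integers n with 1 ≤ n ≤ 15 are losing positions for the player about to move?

7

Compute win/loss labels from the base case upward. A position with no move is L. Any other position is W if it can reach an L in one move, else L.
n=0: no move → L
n=1: no move → L
n=2: can move to 1, which is L ⇒ W
n=3: can move to 1, which is L ⇒ W
n=4: moves to 2(W), 3(W); every one is W ⇒ L
n=5: can move to 4, which is L ⇒ W
n=6: can move to 4, which is L ⇒ W
n=7: the only move is to 6(W), a W ⇒ L
n=8: can move to 4, which is L ⇒ W
n=9: moves to 3(W), 6(W), 8(W); every one is W ⇒ L
n=10: can move to 9, which is L ⇒ W
n=11: the only move is to 10(W), a W ⇒ L
n=12: can move to 4, which is L ⇒ W
n=13: the only move is to 12(W), a W ⇒ L
n=14: can move to 7, which is L ⇒ W
n=15: moves to 5(W), 10(W), 12(W), 14(W); every one is W ⇒ L
L entries with 1 ≤ n ≤ 15 (n=0 is outside the asked range and is not counted): n = 1, 4, 7, 9, 11, 13, 15; that makes 7.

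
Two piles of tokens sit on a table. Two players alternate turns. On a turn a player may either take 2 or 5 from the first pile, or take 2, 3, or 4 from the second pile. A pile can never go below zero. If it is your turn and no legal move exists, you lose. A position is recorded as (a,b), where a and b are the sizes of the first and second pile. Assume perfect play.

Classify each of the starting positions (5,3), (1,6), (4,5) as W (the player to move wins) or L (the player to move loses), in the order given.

Compute win/loss labels from the base case upward. A position with no move is L. Any other position is W if it can reach an L in one move, else L.
No move ever increases a pile, so every position that can arise here has a ≤ 5 and b ≤ 6; it is enough to label the cells with 0 ≤ a ≤ 5 and 0 ≤ b ≤ 6.
Every move lowers a or b (never raises either), so fill the grid row by row in increasing a, and left to right within a row: each cell's successors are then already labelled.
      b=0  b=1  b=2  b=3  b=4  b=5  b=6
a=0:    L    L    W    W    W    W    L
a=1:    L    L    W    W    W    W    L
a=2:    W    W    L    L    W    W    W
a=3:    W    W    L    L    W    W    W
a=4:    L    L    W    W    W    W    L
a=5:    W    W    W    W    L    L    W
Cells with no legal move (terminal, hence L): (0,0), (0,1), (1,0), (1,1).
The remaining L cells, each justified by listing all of its moves:
(0,6): moves to (0,4)(W), (0,3)(W), (0,2)(W); every one is W ⇒ L
(1,6): moves to (1,4)(W), (1,3)(W), (1,2)(W); every one is W ⇒ L
(2,2): moves to (0,2)(W), (2,0)(W); every one is W ⇒ L
(2,3): moves to (0,3)(W), (2,1)(W), (2,0)(W); every one is W ⇒ L
(3,2): moves to (1,2)(W), (3,0)(W); every one is W ⇒ L
(3,3): moves to (1,3)(W), (3,1)(W), (3,0)(W); every one is W ⇒ L
(4,0): the only move is to (2,0)(W), a W ⇒ L
(4,1): the only move is to (2,1)(W), a W ⇒ L
(4,6): moves to (2,6)(W), (4,4)(W), (4,3)(W), (4,2)(W); every one is W ⇒ L
(5,4): moves to (3,4)(W), (0,4)(W), (5,2)(W), (5,1)(W), (5,0)(W); every one is W ⇒ L
(5,5): moves to (3,5)(W), (0,5)(W), (5,3)(W), (5,2)(W), (5,1)(W); every one is W ⇒ L
Every other cell has at least one move into one of the L cells above, so it is W.
(5,3): the move to (3,3) reaches an L cell, so W
(1,6): one of the L cells justified above, so L
(4,5): the move to (4,1) reaches an L cell, so W

(5,3): W, (1,6): L, (4,5): W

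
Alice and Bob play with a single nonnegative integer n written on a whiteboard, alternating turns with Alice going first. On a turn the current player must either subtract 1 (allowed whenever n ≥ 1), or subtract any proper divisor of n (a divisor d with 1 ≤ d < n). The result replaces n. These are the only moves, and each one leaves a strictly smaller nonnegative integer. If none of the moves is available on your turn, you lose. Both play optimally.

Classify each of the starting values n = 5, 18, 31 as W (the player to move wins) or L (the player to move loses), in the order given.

Label each position W (a win for the player to move) or L (a loss). A position with no legal move is L; any other position is W exactly when some move reaches an L, and L when every move reaches a W.
n=0: no move → L
n=1: →0(L), so W
n=2: →1(W) only, which is W, so L
n=3: →2(L), so W
n=4: →2(L), so W
n=5: →4(W) only, which is W, so L
n=6: →5(L), so W
n=7: →6(W) only, which is W, so L
n=8: →7(L), so W
n=9: →6(W), 8(W) — all W, so L
n=10: →5(L), so W
n=11: →10(W) only, which is W, so L
n=12: →9(L), so W
n=13: →12(W) only, which is W, so L
n=14: →7(L), so W
n=15: →10(W), 12(W), 14(W) — all W, so L
n=16: →15(L), so W
n=17: →16(W) only, which is W, so L
n=18: →9(L), so W
n=19: →18(W) only, which is W, so L
n=20: →15(L), so W
n=21: →14(W), 18(W), 20(W) — all W, so L
n=22: →11(L), so W
n=23: →22(W) only, which is W, so L
n=24: →21(L), so W
n=25: →20(W), 24(W) — all W, so L
n=26: →13(L), so W
n=27: →18(W), 24(W), 26(W) — all W, so L
n=28: →21(L), so W
n=29: →28(W) only, which is W, so L
n=30: →15(L), so W
n=31: →30(W) only, which is W, so L

5: L, 18: W, 31: L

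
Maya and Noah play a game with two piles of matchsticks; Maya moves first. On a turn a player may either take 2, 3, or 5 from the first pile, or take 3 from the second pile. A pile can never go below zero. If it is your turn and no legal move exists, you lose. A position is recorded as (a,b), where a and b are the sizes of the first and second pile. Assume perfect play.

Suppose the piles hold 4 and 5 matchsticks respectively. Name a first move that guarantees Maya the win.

Move to (2,5).

Positions with no move are L. A position that does have a move is losing for the player to move precisely when every available move leads to a winning position for the opponent. Fill in the labels:
No move ever increases a pile, so every position that can arise here has a ≤ 4 and b ≤ 5; it is enough to label the cells with 0 ≤ a ≤ 4 and 0 ≤ b ≤ 5.
Every move lowers a or b (never raises either), so fill the grid row by row in increasing a, and left to right within a row: each cell's successors are then already labelled.
      b=0  b=1  b=2  b=3  b=4  b=5
a=0:    L    L    L    W    W    W
a=1:    L    L    L    W    W    W
a=2:    W    W    W    L    L    L
a=3:    W    W    W    L    L    L
a=4:    W    W    W    W    W    W
Cells with no legal move (terminal, hence L): (0,0), (0,1), (0,2), (1,0), (1,1), (1,2).
The remaining L cells, each justified by listing all of its moves:
(2,3): moves to (0,3)(W), (2,0)(W); every one is W ⇒ L
(2,4): moves to (0,4)(W), (2,1)(W); every one is W ⇒ L
(2,5): moves to (0,5)(W), (2,2)(W); every one is W ⇒ L
(3,3): moves to (1,3)(W), (0,3)(W), (3,0)(W); every one is W ⇒ L
(3,4): moves to (1,4)(W), (0,4)(W), (3,1)(W); every one is W ⇒ L
(3,5): moves to (1,5)(W), (0,5)(W), (3,2)(W); every one is W ⇒ L
Every other cell has at least one move into one of the L cells above, so it is W.
From (4,5), the L positions reachable in one move are: (2,5).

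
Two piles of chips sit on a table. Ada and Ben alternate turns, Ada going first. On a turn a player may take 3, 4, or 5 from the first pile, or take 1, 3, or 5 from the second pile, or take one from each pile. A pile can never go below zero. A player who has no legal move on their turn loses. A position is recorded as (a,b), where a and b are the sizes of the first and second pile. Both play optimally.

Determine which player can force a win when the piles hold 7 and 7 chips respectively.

Ada wins.

Build the W/L table. Terminal = L. A non-terminal position is W if it has a move to some L; otherwise it is L.
No move ever increases a pile, so every position that can arise here has a ≤ 7 and b ≤ 7; it is enough to label the cells with 0 ≤ a ≤ 7 and 0 ≤ b ≤ 7.
Every move lowers a or b (never raises either), so fill the grid row by row in increasing a, and left to right within a row: each cell's successors are then already labelled.
      b=0  b=1  b=2  b=3  b=4  b=5  b=6  b=7
a=0:    L    W    L    W    L    W    L    W
a=1:    L    W    L    W    L    W    L    W
a=2:    L    W    L    W    L    W    L    W
a=3:    W    W    W    W    W    W    W    W
a=4:    W    L    W    L    W    L    W    L
a=5:    W    L    W    L    W    L    W    L
a=6:    W    L    W    L    W    L    W    L
a=7:    W    W    W    W    W    W    W    W
Cells with no legal move (terminal, hence L): (0,0), (1,0), (2,0).
The remaining L cells, each justified by listing all of its moves:
(0,2): the only move is to (0,1)(W), a W ⇒ L
(0,4): moves to (0,3)(W), (0,1)(W); every one is W ⇒ L
(0,6): moves to (0,5)(W), (0,3)(W), (0,1)(W); every one is W ⇒ L
(1,2): moves to (1,1)(W), (0,1)(W); every one is W ⇒ L
(1,4): moves to (1,3)(W), (1,1)(W), (0,3)(W); every one is W ⇒ L
(1,6): moves to (1,5)(W), (1,3)(W), (1,1)(W), (0,5)(W); every one is W ⇒ L
(2,2): moves to (2,1)(W), (1,1)(W); every one is W ⇒ L
(2,4): moves to (2,3)(W), (2,1)(W), (1,3)(W); every one is W ⇒ L
(2,6): moves to (2,5)(W), (2,3)(W), (2,1)(W), (1,5)(W); every one is W ⇒ L
(4,1): moves to (1,1)(W), (0,1)(W), (4,0)(W), (3,0)(W); every one is W ⇒ L
(4,3): moves to (1,3)(W), (0,3)(W), (4,2)(W), (4,0)(W), (3,2)(W); every one is W ⇒ L
(4,5): moves to (1,5)(W), (0,5)(W), (4,4)(W), (4,2)(W), (4,0)(W), (3,4)(W); every one is W ⇒ L
(4,7): moves to (1,7)(W), (0,7)(W), (4,6)(W), (4,4)(W), (4,2)(W), (3,6)(W); every one is W ⇒ L
(5,1): moves to (2,1)(W), (1,1)(W), (0,1)(W), (5,0)(W), (4,0)(W); every one is W ⇒ L
(5,3): moves to (2,3)(W), (1,3)(W), (0,3)(W), (5,2)(W), (5,0)(W), (4,2)(W); every one is W ⇒ L
(5,5): moves to (2,5)(W), (1,5)(W), (0,5)(W), (5,4)(W), (5,2)(W), (5,0)(W), (4,4)(W); every one is W ⇒ L
(5,7): moves to (2,7)(W), (1,7)(W), (0,7)(W), (5,6)(W), (5,4)(W), (5,2)(W), (4,6)(W); every one is W ⇒ L
(6,1): moves to (3,1)(W), (2,1)(W), (1,1)(W), (6,0)(W), (5,0)(W); every one is W ⇒ L
(6,3): moves to (3,3)(W), (2,3)(W), (1,3)(W), (6,2)(W), (6,0)(W), (5,2)(W); every one is W ⇒ L
(6,5): moves to (3,5)(W), (2,5)(W), (1,5)(W), (6,4)(W), (6,2)(W), (6,0)(W), (5,4)(W); every one is W ⇒ L
(6,7): moves to (3,7)(W), (2,7)(W), (1,7)(W), (6,6)(W), (6,4)(W), (6,2)(W), (5,6)(W); every one is W ⇒ L
Every other cell has at least one move into one of the L cells above, so it is W.
The starting position (7,7) is W: Ada should move to (4,7), handing over an L position.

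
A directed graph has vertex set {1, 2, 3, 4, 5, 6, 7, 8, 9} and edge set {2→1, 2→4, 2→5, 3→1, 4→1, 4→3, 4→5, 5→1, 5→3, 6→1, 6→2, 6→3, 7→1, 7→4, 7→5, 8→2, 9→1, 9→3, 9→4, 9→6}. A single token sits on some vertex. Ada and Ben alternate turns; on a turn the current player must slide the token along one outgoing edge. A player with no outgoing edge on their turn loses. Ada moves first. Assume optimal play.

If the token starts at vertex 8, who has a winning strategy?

Classify positions by backward induction: terminal positions (no move available) are L. From any other position, the mover wins iff some move reaches an L.
Every edge goes from a vertex to one that appears earlier in the order 1, 3, 5, 4, 2, 6, 8, 9, 7, so processing vertices in that order labels each vertex after all of its successors.
1: no outgoing edge → L
3: reaches L-position 1 → W
5: reaches L-position 1 → W
4: reaches L-position 1 → W
2: reaches L-position 1 → W
6: reaches L-position 1 → W
8: only reaches 2(W), which is W → L
9: reaches L-position 1 → W
7: reaches L-position 1 → W
The starting position 8 is L: whatever Ada does, the opponent receives a W position.

Ben wins.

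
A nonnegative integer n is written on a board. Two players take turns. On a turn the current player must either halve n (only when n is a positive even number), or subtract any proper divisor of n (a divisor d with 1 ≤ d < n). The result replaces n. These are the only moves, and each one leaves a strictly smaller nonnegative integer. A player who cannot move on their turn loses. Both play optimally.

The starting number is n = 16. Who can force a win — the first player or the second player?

Use the standard recursion: the mover loses at a terminal position; elsewhere, the mover wins exactly when some move hands the opponent an L position.
n=0: no move → L
n=1: no move → L
n=2: W (go to 1, an L position)
n=3: L (sole option 2(W) is W)
n=4: W (go to 3, an L position)
n=5: L (sole option 4(W) is W)
n=6: W (go to 3, an L position)
n=7: L (sole option 6(W) is W)
n=8: W (go to 7, an L position)
n=9: L (options 6(W), 8(W) are all W)
n=10: W (go to 5, an L position)
n=11: L (sole option 10(W) is W)
n=12: W (go to 9, an L position)
n=13: L (sole option 12(W) is W)
n=14: W (go to 7, an L position)
n=15: L (options 10(W), 12(W), 14(W) are all W)
n=16: W (go to 15, an L position)
The starting position 16 is W: the player to move should move to 15, handing over an L position.

The first player wins.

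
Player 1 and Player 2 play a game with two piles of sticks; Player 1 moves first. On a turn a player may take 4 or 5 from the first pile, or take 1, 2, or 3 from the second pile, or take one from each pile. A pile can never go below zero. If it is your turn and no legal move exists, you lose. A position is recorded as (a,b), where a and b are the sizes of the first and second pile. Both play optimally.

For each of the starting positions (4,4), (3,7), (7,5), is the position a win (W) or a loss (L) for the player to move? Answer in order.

(4,4): W, (3,7): W, (7,5): L

Positions with no move are L. A position that does have a move is losing for the player to move precisely when every available move leads to a winning position for the opponent. Fill in the labels:
No move ever increases a pile, so every position that can arise here has a ≤ 7 and b ≤ 7; it is enough to label the cells with 0 ≤ a ≤ 7 and 0 ≤ b ≤ 7.
Every move lowers a or b (never raises either), so fill the grid row by row in increasing a, and left to right within a row: each cell's successors are then already labelled.
      b=0  b=1  b=2  b=3  b=4  b=5  b=6  b=7
a=0:    L    W    W    W    L    W    W    W
a=1:    L    W    W    W    L    W    W    W
a=2:    L    W    W    W    L    W    W    W
a=3:    L    W    W    W    L    W    W    W
a=4:    W    W    L    W    W    W    L    W
a=5:    W    L    W    W    W    L    W    W
a=6:    W    L    W    W    W    L    W    W
a=7:    W    L    W    W    W    L    W    W
Cells with no legal move (terminal, hence L): (0,0), (1,0), (2,0), (3,0).
The remaining L cells, each justified by listing all of its moves:
(0,4): moves to (0,3)(W), (0,2)(W), (0,1)(W); every one is W ⇒ L
(1,4): moves to (1,3)(W), (1,2)(W), (1,1)(W), (0,3)(W); every one is W ⇒ L
(2,4): moves to (2,3)(W), (2,2)(W), (2,1)(W), (1,3)(W); every one is W ⇒ L
(3,4): moves to (3,3)(W), (3,2)(W), (3,1)(W), (2,3)(W); every one is W ⇒ L
(4,2): moves to (0,2)(W), (4,1)(W), (4,0)(W), (3,1)(W); every one is W ⇒ L
(4,6): moves to (0,6)(W), (4,5)(W), (4,4)(W), (4,3)(W), (3,5)(W); every one is W ⇒ L
(5,1): moves to (1,1)(W), (0,1)(W), (5,0)(W), (4,0)(W); every one is W ⇒ L
(5,5): moves to (1,5)(W), (0,5)(W), (5,4)(W), (5,3)(W), (5,2)(W), (4,4)(W); every one is W ⇒ L
(6,1): moves to (2,1)(W), (1,1)(W), (6,0)(W), (5,0)(W); every one is W ⇒ L
(6,5): moves to (2,5)(W), (1,5)(W), (6,4)(W), (6,3)(W), (6,2)(W), (5,4)(W); every one is W ⇒ L
(7,1): moves to (3,1)(W), (2,1)(W), (7,0)(W), (6,0)(W); every one is W ⇒ L
(7,5): moves to (3,5)(W), (2,5)(W), (7,4)(W), (7,3)(W), (7,2)(W), (6,4)(W); every one is W ⇒ L
Every other cell has at least one move into one of the L cells above, so it is W.
(4,4): the move to (0,4) reaches an L cell, so W
(3,7): the move to (3,4) reaches an L cell, so W
(7,5): one of the L cells justified above, so L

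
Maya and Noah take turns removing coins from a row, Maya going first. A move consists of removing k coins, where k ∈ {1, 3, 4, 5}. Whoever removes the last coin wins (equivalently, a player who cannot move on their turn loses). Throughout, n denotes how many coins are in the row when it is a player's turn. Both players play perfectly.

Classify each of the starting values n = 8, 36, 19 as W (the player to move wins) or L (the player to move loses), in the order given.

Build the W/L table. Terminal = L. A non-terminal position is W if it has a move to some L; otherwise it is L.
n=0: no move → L
n=1: →0(L), so W
n=2: →1(W) only, which is W, so L
n=3: →2(L), so W
n=4: →0(L), so W
n=5: →2(L), so W
n=6: →2(L), so W
n=7: →2(L), so W
n=8: →7(W), 5(W), 4(W), 3(W) — all W, so L
n=9: →8(L), so W
n=10: →9(W), 7(W), 6(W), 5(W) — all W, so L
n=11: →10(L), so W
n=12: →8(L), so W
n=13: →10(L), so W
n=14: →10(L), so W
n=15: →10(L), so W
n=16: →15(W), 13(W), 12(W), 11(W) — all W, so L
n=17: →16(L), so W
n=18: →17(W), 15(W), 14(W), 13(W) — all W, so L
n=19: →18(L), so W
n=20: →16(L), so W
n=21: →18(L), so W
n=22: →18(L), so W
n=23: →18(L), so W
n=24: →23(W), 21(W), 20(W), 19(W) — all W, so L
n=25: →24(L), so W
n=26: →25(W), 23(W), 22(W), 21(W) — all W, so L
n=27: →26(L), so W
n=28: →24(L), so W
n=29: →26(L), so W
n=30: →26(L), so W
n=31: →26(L), so W
n=32: →31(W), 29(W), 28(W), 27(W) — all W, so L
n=33: →32(L), so W
n=34: →33(W), 31(W), 30(W), 29(W) — all W, so L
n=35: →34(L), so W
n=36: →32(L), so W

8: L, 36: W, 19: W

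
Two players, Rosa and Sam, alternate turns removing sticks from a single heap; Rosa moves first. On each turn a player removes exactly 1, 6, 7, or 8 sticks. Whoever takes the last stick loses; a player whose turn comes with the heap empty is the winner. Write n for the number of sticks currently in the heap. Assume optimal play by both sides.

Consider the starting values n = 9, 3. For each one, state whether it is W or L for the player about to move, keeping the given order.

Classify positions by backward induction: terminal positions (no move available) are W. From any other position, the mover wins iff some move reaches an L.
n=0: no move; the opponent has just taken the last stick and therefore loses → W
n=1: L (sole option 0(W) is W)
n=2: W (go to 1, an L position)
n=3: L (sole option 2(W) is W)
n=4: W (go to 3, an L position)
n=5: L (sole option 4(W) is W)
n=6: W (go to 5, an L position)
n=7: W (go to 1, an L position)
n=8: W (go to 1, an L position)
n=9: W (go to 3, an L position)

9: W, 3: L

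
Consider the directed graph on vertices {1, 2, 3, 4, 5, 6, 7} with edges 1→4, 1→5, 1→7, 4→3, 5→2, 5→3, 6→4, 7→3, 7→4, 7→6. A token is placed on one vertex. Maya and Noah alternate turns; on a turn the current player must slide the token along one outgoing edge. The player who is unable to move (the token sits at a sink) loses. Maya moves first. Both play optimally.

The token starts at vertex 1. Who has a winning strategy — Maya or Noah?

Compute win/loss labels from the base case upward. A position with no move is L. Any other position is W if it can reach an L in one move, else L.
Every edge goes from a vertex to one that appears earlier in the order 2, 3, 4, 6, 5, 7, 1, so processing vertices in that order labels each vertex after all of its successors.
2: no outgoing edge → L
3: no outgoing edge → L
4: →3(L), so W
6: →4(W) only, which is W, so L
5: →3(L), so W
7: →6(L), so W
1: →7(W), 5(W), 4(W) — all W, so L
Every move from 1 reaches a W position, so the mover loses.

Noah wins.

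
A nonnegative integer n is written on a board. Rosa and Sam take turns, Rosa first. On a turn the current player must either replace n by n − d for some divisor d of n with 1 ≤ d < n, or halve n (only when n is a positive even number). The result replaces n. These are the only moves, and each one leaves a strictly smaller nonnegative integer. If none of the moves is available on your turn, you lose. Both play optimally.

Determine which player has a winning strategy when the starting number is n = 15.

Positions with no move are L. A position that does have a move is losing for the player to move precisely when every available move leads to a winning position for the opponent. Fill in the labels:
n=0: no move → L
n=1: no move → L
n=2: reaches L-position 1 → W
n=3: only reaches 2(W), which is W → L
n=4: reaches L-position 3 → W
n=5: only reaches 4(W), which is W → L
n=6: reaches L-position 3 → W
n=7: only reaches 6(W), which is W → L
n=8: reaches L-position 7 → W
n=9: only reaches 6(W), 8(W), all W → L
n=10: reaches L-position 5 → W
n=11: only reaches 10(W), which is W → L
n=12: reaches L-position 9 → W
n=13: only reaches 12(W), which is W → L
n=14: reaches L-position 7 → W
n=15: only reaches 10(W), 12(W), 14(W), all W → L
Every move from 15 reaches a W position, so the mover loses.

Sam wins.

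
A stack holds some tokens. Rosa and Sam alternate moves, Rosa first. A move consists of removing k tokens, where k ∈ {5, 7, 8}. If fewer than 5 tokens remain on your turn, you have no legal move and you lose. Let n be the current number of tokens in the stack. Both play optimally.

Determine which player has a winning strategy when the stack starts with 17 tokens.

Sam wins.

Work bottom-up. With no move the player to move loses. Otherwise the position is W if at least one move leads to an L position for the opponent, and L if every move leads to a W.
n=0: no move → L
n=1: no move → L
n=2: no move → L
n=3: no move → L
n=4: no move → L
n=5: reaches L-position 0 → W
n=6: reaches L-position 1 → W
n=7: reaches L-position 2 → W
n=8: reaches L-position 3 → W
n=9: reaches L-position 4 → W
n=10: reaches L-position 3 → W
n=11: reaches L-position 4 → W
n=12: reaches L-position 4 → W
n=13: only reaches 8(W), 6(W), 5(W), all W → L
n=14: only reaches 9(W), 7(W), 6(W), all W → L
n=15: only reaches 10(W), 8(W), 7(W), all W → L
n=16: only reaches 11(W), 9(W), 8(W), all W → L
n=17: only reaches 12(W), 10(W), 9(W), all W → L
Every move from 17 reaches a W position, so the mover loses.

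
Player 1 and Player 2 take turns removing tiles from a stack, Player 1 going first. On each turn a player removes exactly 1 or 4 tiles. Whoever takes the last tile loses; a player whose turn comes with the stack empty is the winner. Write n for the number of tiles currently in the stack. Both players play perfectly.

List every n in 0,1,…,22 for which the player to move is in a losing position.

Positions with no move are W. A position that does have a move is losing for the player to move precisely when every available move leads to a winning position for the opponent. Fill in the labels:
n=0: no move; the opponent has just taken the last tile and therefore loses → W
n=1: →0(W) only, which is W, so L
n=2: →1(L), so W
n=3: →2(W) only, which is W, so L
n=4: →3(L), so W
n=5: →1(L), so W
n=6: →5(W), 2(W) — all W, so L
n=7: →6(L), so W
n=8: →7(W), 4(W) — all W, so L
n=9: →8(L), so W
n=10: →6(L), so W
n=11: →10(W), 7(W) — all W, so L
n=12: →11(L), so W
n=13: →12(W), 9(W) — all W, so L
n=14: →13(L), so W
n=15: →11(L), so W
n=16: →15(W), 12(W) — all W, so L
n=17: →16(L), so W
n=18: →17(W), 14(W) — all W, so L
n=19: →18(L), so W
n=20: →16(L), so W
n=21: →20(W), 17(W) — all W, so L
n=22: →21(L), so W
The losing starting values of n are exactly the entries labelled L in this table (9 of them).

1, 3, 6, 8, 11, 13, 16, 18, 21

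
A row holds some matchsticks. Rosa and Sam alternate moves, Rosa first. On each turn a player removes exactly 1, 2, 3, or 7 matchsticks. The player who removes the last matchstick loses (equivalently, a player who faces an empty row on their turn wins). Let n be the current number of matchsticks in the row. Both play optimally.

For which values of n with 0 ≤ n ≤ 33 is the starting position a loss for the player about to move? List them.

Use the standard recursion: the mover wins at a terminal position; elsewhere, the mover wins exactly when some move hands the opponent an L position.
n=0: no move; the opponent has just taken the last matchstick and therefore loses → W
n=1: L (sole option 0(W) is W)
n=2: W (go to 1, an L position)
n=3: W (go to 1, an L position)
n=4: W (go to 1, an L position)
n=5: L (options 4(W), 3(W), 2(W) are all W)
n=6: W (go to 5, an L position)
n=7: W (go to 5, an L position)
n=8: W (go to 5, an L position)
n=9: L (options 8(W), 7(W), 6(W), 2(W) are all W)
n=10: W (go to 9, an L position)
n=11: W (go to 9, an L position)
n=12: W (go to 9, an L position)
n=13: L (options 12(W), 11(W), 10(W), 6(W) are all W)
n=14: W (go to 13, an L position)
n=15: W (go to 13, an L position)
n=16: W (go to 13, an L position)
n=17: L (options 16(W), 15(W), 14(W), 10(W) are all W)
n=18: W (go to 17, an L position)
n=19: W (go to 17, an L position)
n=20: W (go to 17, an L position)
n=21: L (options 20(W), 19(W), 18(W), 14(W) are all W)
n=22: W (go to 21, an L position)
n=23: W (go to 21, an L position)
n=24: W (go to 21, an L position)
n=25: L (options 24(W), 23(W), 22(W), 18(W) are all W)
n=26: W (go to 25, an L position)
n=27: W (go to 25, an L position)
n=28: W (go to 25, an L position)
n=29: L (options 28(W), 27(W), 26(W), 22(W) are all W)
n=30: W (go to 29, an L position)
n=31: W (go to 29, an L position)
n=32: W (go to 29, an L position)
n=33: L (options 32(W), 31(W), 30(W), 26(W) are all W)
The losing starting values of n are exactly the entries labelled L in this table (9 of them).

1, 5, 9, 13, 17, 21, 25, 29, 33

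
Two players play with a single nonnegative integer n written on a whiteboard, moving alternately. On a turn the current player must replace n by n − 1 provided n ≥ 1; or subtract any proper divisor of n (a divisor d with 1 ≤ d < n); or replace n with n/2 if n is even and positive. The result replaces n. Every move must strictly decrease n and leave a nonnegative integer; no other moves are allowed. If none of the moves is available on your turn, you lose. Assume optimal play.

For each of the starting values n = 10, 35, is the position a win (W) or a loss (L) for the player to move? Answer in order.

10: W, 35: L

Label each position W (a win for the player to move) or L (a loss). A position with no legal move is L; any other position is W exactly when some move reaches an L, and L when every move reaches a W.
n=0: no move → L
n=1: →0(L), so W
n=2: →1(W) only, which is W, so L
n=3: →2(L), so W
n=4: →2(L), so W
n=5: →4(W) only, which is W, so L
n=6: →5(L), so W
n=7: →6(W) only, which is W, so L
n=8: →7(L), so W
n=9: →6(W), 8(W) — all W, so L
n=10: →5(L), so W
n=11: →10(W) only, which is W, so L
n=12: →9(L), so W
n=13: →12(W) only, which is W, so L
n=14: →7(L), so W
n=15: →10(W), 12(W), 14(W) — all W, so L
n=16: →15(L), so W
n=17: →16(W) only, which is W, so L
n=18: →9(L), so W
n=19: →18(W) only, which is W, so L
n=20: →15(L), so W
n=21: →14(W), 18(W), 20(W) — all W, so L
n=22: →11(L), so W
n=23: →22(W) only, which is W, so L
n=24: →21(L), so W
n=25: →20(W), 24(W) — all W, so L
n=26: →13(L), so W
n=27: →18(W), 24(W), 26(W) — all W, so L
n=28: →21(L), so W
n=29: →28(W) only, which is W, so L
n=30: →15(L), so W
n=31: →30(W) only, which is W, so L
n=32: →31(L), so W
n=33: →22(W), 30(W), 32(W) — all W, so L
n=34: →17(L), so W
n=35: →28(W), 30(W), 34(W) — all W, so L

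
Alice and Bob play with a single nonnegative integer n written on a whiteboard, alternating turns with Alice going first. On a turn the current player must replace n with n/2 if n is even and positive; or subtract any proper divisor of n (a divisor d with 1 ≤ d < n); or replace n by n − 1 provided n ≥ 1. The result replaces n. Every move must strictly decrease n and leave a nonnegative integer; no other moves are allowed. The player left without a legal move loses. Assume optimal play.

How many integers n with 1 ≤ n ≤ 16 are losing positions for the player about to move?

7

Compute win/loss labels from the base case upward. A position with no move is L. Any other position is W if it can reach an L in one move, else L.
n=0: no move → L
n=1: reaches L-position 0 → W
n=2: only reaches 1(W), which is W → L
n=3: reaches L-position 2 → W
n=4: reaches L-position 2 → W
n=5: only reaches 4(W), which is W → L
n=6: reaches L-position 5 → W
n=7: only reaches 6(W), which is W → L
n=8: reaches L-position 7 → W
n=9: only reaches 6(W), 8(W), all W → L
n=10: reaches L-position 5 → W
n=11: only reaches 10(W), which is W → L
n=12: reaches L-position 9 → W
n=13: only reaches 12(W), which is W → L
n=14: reaches L-position 7 → W
n=15: only reaches 10(W), 12(W), 14(W), all W → L
n=16: reaches L-position 15 → W
L entries with 1 ≤ n ≤ 16 (n=0 is outside the asked range and is not counted): n = 2, 5, 7, 9, 11, 13, 15; that makes 7.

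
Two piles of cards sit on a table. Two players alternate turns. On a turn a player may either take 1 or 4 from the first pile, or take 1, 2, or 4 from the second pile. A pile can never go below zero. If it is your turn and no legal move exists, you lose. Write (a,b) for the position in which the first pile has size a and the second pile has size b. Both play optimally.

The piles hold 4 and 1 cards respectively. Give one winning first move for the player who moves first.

Use the standard recursion: the mover loses at a terminal position; elsewhere, the mover wins exactly when some move hands the opponent an L position.
No move ever increases a pile, so every position that can arise here has a ≤ 4 and b ≤ 1; it is enough to label the cells with 0 ≤ a ≤ 4 and 0 ≤ b ≤ 1.
Every move lowers a or b (never raises either), so fill the grid row by row in increasing a, and left to right within a row: each cell's successors are then already labelled.
      b=0  b=1
a=0:    L    W
a=1:    W    L
a=2:    L    W
a=3:    W    L
a=4:    W    W
Cells with no legal move (terminal, hence L): (0,0).
The remaining L cells, each justified by listing all of its moves:
(1,1): →(0,1)(W), (1,0)(W) — all W, so L
(2,0): →(1,0)(W) only, which is W, so L
(3,1): →(2,1)(W), (3,0)(W) — all W, so L
Every other cell has at least one move into one of the L cells above, so it is W.
From (4,1), the L positions reachable in one move are: (3,1).

Move to (3,1).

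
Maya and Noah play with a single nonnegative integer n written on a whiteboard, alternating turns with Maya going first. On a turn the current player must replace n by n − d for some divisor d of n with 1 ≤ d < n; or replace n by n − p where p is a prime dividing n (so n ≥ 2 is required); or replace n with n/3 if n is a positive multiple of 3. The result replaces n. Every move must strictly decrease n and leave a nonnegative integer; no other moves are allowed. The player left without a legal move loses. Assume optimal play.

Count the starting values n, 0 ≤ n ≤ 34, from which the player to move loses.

Use the standard recursion: the mover loses at a terminal position; elsewhere, the mover wins exactly when some move hands the opponent an L position.
n=0: no move → L
n=1: no move → L
n=2: →0(L), so W
n=3: →0(L), so W
n=4: →2(W), 3(W) — all W, so L
n=5: →0(L), so W
n=6: →4(L), so W
n=7: →0(L), so W
n=8: →4(L), so W
n=9: →3(W), 6(W), 8(W) — all W, so L
n=10: →9(L), so W
n=11: →0(L), so W
n=12: →4(L), so W
n=13: →0(L), so W
n=14: →7(W), 12(W), 13(W) — all W, so L
n=15: →14(L), so W
n=16: →14(L), so W
n=17: →0(L), so W
n=18: →9(L), so W
n=19: →0(L), so W
n=20: →10(W), 15(W), 16(W), 18(W), 19(W) — all W, so L
n=21: →14(L), so W
n=22: →20(L), so W
n=23: →0(L), so W
n=24: →20(L), so W
n=25: →20(L), so W
n=26: →13(W), 24(W), 25(W) — all W, so L
n=27: →9(L), so W
n=28: →14(L), so W
n=29: →0(L), so W
n=30: →20(L), so W
n=31: →0(L), so W
n=32: →16(W), 24(W), 28(W), 30(W), 31(W) — all W, so L
n=33: →32(L), so W
n=34: →32(L), so W
L entries with 0 ≤ n ≤ 34: n = 0, 1, 4, 9, 14, 20, 26, 32; that makes 8.

8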